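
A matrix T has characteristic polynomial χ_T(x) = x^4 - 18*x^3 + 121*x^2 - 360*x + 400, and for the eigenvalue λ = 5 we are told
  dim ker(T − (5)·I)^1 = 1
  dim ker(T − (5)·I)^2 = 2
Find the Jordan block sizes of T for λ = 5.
Block sizes for λ = 5: [2]

From the dimensions of kernels of powers, the number of Jordan blocks of size at least j is d_j − d_{j−1} where d_j = dim ker(N^j) (with d_0 = 0). Computing the differences gives [1, 1].
The number of blocks of size exactly k is (#blocks of size ≥ k) − (#blocks of size ≥ k + 1), so the partition is: 1 block(s) of size 2.
In nonincreasing order the block sizes are [2].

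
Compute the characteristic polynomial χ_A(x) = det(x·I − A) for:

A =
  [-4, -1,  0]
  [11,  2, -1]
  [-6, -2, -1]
x^3 + 3*x^2 + 3*x + 1

Expanding det(x·I − A) (e.g. by cofactor expansion or by noting that A is similar to its Jordan form J, which has the same characteristic polynomial as A) gives
  χ_A(x) = x^3 + 3*x^2 + 3*x + 1
which factors as (x + 1)^3. The eigenvalues (with algebraic multiplicities) are λ = -1 with multiplicity 3.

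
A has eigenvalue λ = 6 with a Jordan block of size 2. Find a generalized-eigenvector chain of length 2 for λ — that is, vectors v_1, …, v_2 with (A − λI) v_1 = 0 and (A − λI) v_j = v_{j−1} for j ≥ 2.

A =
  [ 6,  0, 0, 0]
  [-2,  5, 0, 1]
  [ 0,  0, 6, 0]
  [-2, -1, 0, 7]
A Jordan chain for λ = 6 of length 2:
v_1 = (0, -2, 0, -2)ᵀ
v_2 = (1, 0, 0, 0)ᵀ

Let N = A − (6)·I. We want v_2 with N^2 v_2 = 0 but N^1 v_2 ≠ 0; then v_{j-1} := N · v_j for j = 2, …, 2.

Pick v_2 = (1, 0, 0, 0)ᵀ.
Then v_1 = N · v_2 = (0, -2, 0, -2)ᵀ.

Sanity check: (A − (6)·I) v_1 = (0, 0, 0, 0)ᵀ = 0. ✓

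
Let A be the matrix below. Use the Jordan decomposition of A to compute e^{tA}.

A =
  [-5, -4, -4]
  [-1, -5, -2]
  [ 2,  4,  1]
e^{tA} =
  [-2*t*exp(-3*t) + exp(-3*t), -4*t*exp(-3*t), -4*t*exp(-3*t)]
  [-t*exp(-3*t), -2*t*exp(-3*t) + exp(-3*t), -2*t*exp(-3*t)]
  [2*t*exp(-3*t), 4*t*exp(-3*t), 4*t*exp(-3*t) + exp(-3*t)]

Strategy: write A = P · J · P⁻¹ where J is a Jordan canonical form, so e^{tA} = P · e^{tJ} · P⁻¹, and e^{tJ} can be computed block-by-block.

A has Jordan form
J =
  [-3,  1,  0]
  [ 0, -3,  0]
  [ 0,  0, -3]
(up to reordering of blocks).

Per-block formulas:
  For a 2×2 Jordan block J_2(-3): exp(t · J_2(-3)) = e^(-3t)·(I + t·N), where N is the 2×2 nilpotent shift.
  For a 1×1 block at λ = -3: exp(t · [-3]) = [e^(-3t)].

After assembling e^{tJ} and conjugating by P, we get:

e^{tA} =
  [-2*t*exp(-3*t) + exp(-3*t), -4*t*exp(-3*t), -4*t*exp(-3*t)]
  [-t*exp(-3*t), -2*t*exp(-3*t) + exp(-3*t), -2*t*exp(-3*t)]
  [2*t*exp(-3*t), 4*t*exp(-3*t), 4*t*exp(-3*t) + exp(-3*t)]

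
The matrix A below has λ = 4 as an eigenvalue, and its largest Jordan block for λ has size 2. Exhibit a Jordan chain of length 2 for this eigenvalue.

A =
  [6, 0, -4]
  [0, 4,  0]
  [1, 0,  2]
A Jordan chain for λ = 4 of length 2:
v_1 = (2, 0, 1)ᵀ
v_2 = (1, 0, 0)ᵀ

Let N = A − (4)·I. We want v_2 with N^2 v_2 = 0 but N^1 v_2 ≠ 0; then v_{j-1} := N · v_j for j = 2, …, 2.

Pick v_2 = (1, 0, 0)ᵀ.
Then v_1 = N · v_2 = (2, 0, 1)ᵀ.

Sanity check: (A − (4)·I) v_1 = (0, 0, 0)ᵀ = 0. ✓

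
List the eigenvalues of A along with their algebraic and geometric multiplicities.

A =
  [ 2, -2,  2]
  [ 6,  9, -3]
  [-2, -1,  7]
λ = 6: alg = 3, geom = 2

Step 1 — factor the characteristic polynomial to read off the algebraic multiplicities:
  χ_A(x) = (x - 6)^3

Step 2 — compute geometric multiplicities via the rank-nullity identity g(λ) = n − rank(A − λI):
  rank(A − (6)·I) = 1, so dim ker(A − (6)·I) = n − 1 = 2

Summary:
  λ = 6: algebraic multiplicity = 3, geometric multiplicity = 2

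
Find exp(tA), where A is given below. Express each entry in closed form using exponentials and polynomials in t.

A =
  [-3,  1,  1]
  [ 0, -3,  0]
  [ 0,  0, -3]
e^{tA} =
  [exp(-3*t), t*exp(-3*t), t*exp(-3*t)]
  [0, exp(-3*t), 0]
  [0, 0, exp(-3*t)]

Strategy: write A = P · J · P⁻¹ where J is a Jordan canonical form, so e^{tA} = P · e^{tJ} · P⁻¹, and e^{tJ} can be computed block-by-block.

A has Jordan form
J =
  [-3,  1,  0]
  [ 0, -3,  0]
  [ 0,  0, -3]
(up to reordering of blocks).

Per-block formulas:
  For a 2×2 Jordan block J_2(-3): exp(t · J_2(-3)) = e^(-3t)·(I + t·N), where N is the 2×2 nilpotent shift.
  For a 1×1 block at λ = -3: exp(t · [-3]) = [e^(-3t)].

After assembling e^{tJ} and conjugating by P, we get:

e^{tA} =
  [exp(-3*t), t*exp(-3*t), t*exp(-3*t)]
  [0, exp(-3*t), 0]
  [0, 0, exp(-3*t)]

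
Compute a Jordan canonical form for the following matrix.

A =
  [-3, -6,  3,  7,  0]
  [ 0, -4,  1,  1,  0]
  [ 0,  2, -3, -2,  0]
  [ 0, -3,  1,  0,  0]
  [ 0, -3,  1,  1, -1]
J_3(-3) ⊕ J_1(-1) ⊕ J_1(-1)

The characteristic polynomial is
  det(x·I − A) = x^5 + 11*x^4 + 46*x^3 + 90*x^2 + 81*x + 27 = (x + 1)^2*(x + 3)^3

Eigenvalues and multiplicities (the geometric multiplicity of λ is n − rank(A − λI), which equals the number of Jordan blocks for λ):
  λ = -3: algebraic multiplicity = 3, geometric multiplicity = 1
  λ = -1: algebraic multiplicity = 2, geometric multiplicity = 2

Determining the block sizes for each eigenvalue:
  λ = -3: one block (gm = 1), so the single block has size am = 3 → block sizes [3]
  λ = -1: gm = am = 2, so every block has size 1 → block sizes [1, 1]

Assembling the blocks gives a Jordan form
J =
  [-3,  1,  0,  0,  0]
  [ 0, -3,  1,  0,  0]
  [ 0,  0, -3,  0,  0]
  [ 0,  0,  0, -1,  0]
  [ 0,  0,  0,  0, -1]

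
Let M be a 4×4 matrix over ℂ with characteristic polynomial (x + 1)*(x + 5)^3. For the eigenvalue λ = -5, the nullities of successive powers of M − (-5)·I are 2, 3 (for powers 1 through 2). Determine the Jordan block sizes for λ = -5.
Block sizes for λ = -5: [2, 1]

From the dimensions of kernels of powers, the number of Jordan blocks of size at least j is d_j − d_{j−1} where d_j = dim ker(N^j) (with d_0 = 0). Computing the differences gives [2, 1].
The number of blocks of size exactly k is (#blocks of size ≥ k) − (#blocks of size ≥ k + 1), so the partition is: 1 block(s) of size 1, 1 block(s) of size 2.
In nonincreasing order the block sizes are [2, 1].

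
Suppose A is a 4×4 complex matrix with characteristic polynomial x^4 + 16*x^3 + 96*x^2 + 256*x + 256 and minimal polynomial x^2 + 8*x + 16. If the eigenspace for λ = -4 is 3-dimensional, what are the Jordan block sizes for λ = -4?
Block sizes for λ = -4: [2, 1, 1]

Step 1 — from the characteristic polynomial, algebraic multiplicity of λ = -4 is 4. From dim ker(A − (-4)·I) = 3, there are exactly 3 Jordan blocks for λ = -4.
Step 2 — from the minimal polynomial, the factor (x + 4)^2 tells us the largest block for λ = -4 has size 2.
Step 3 — with total size 4, 3 blocks, and largest block 2, the block sizes (in nonincreasing order) are [2, 1, 1].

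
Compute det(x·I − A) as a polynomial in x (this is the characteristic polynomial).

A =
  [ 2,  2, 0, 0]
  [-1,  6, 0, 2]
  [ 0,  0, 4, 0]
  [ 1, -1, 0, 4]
x^4 - 16*x^3 + 96*x^2 - 256*x + 256

Expanding det(x·I − A) (e.g. by cofactor expansion or by noting that A is similar to its Jordan form J, which has the same characteristic polynomial as A) gives
  χ_A(x) = x^4 - 16*x^3 + 96*x^2 - 256*x + 256
which factors as (x - 4)^4. The eigenvalues (with algebraic multiplicities) are λ = 4 with multiplicity 4.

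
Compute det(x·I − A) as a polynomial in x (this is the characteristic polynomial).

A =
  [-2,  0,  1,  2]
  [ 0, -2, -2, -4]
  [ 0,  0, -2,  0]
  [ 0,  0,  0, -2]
x^4 + 8*x^3 + 24*x^2 + 32*x + 16

Expanding det(x·I − A) (e.g. by cofactor expansion or by noting that A is similar to its Jordan form J, which has the same characteristic polynomial as A) gives
  χ_A(x) = x^4 + 8*x^3 + 24*x^2 + 32*x + 16
which factors as (x + 2)^4. The eigenvalues (with algebraic multiplicities) are λ = -2 with multiplicity 4.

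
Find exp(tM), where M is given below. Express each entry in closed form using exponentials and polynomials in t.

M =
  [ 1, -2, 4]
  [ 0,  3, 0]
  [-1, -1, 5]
e^{tM} =
  [-2*t*exp(3*t) + exp(3*t), -2*t*exp(3*t), 4*t*exp(3*t)]
  [0, exp(3*t), 0]
  [-t*exp(3*t), -t*exp(3*t), 2*t*exp(3*t) + exp(3*t)]

Strategy: write M = P · J · P⁻¹ where J is a Jordan canonical form, so e^{tM} = P · e^{tJ} · P⁻¹, and e^{tJ} can be computed block-by-block.

M has Jordan form
J =
  [3, 1, 0]
  [0, 3, 0]
  [0, 0, 3]
(up to reordering of blocks).

Per-block formulas:
  For a 1×1 block at λ = 3: exp(t · [3]) = [e^(3t)].
  For a 2×2 Jordan block J_2(3): exp(t · J_2(3)) = e^(3t)·(I + t·N), where N is the 2×2 nilpotent shift.

After assembling e^{tJ} and conjugating by P, we get:

e^{tM} =
  [-2*t*exp(3*t) + exp(3*t), -2*t*exp(3*t), 4*t*exp(3*t)]
  [0, exp(3*t), 0]
  [-t*exp(3*t), -t*exp(3*t), 2*t*exp(3*t) + exp(3*t)]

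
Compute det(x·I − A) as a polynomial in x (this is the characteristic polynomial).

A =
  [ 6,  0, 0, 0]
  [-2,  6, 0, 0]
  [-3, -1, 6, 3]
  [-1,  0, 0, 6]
x^4 - 24*x^3 + 216*x^2 - 864*x + 1296

Expanding det(x·I − A) (e.g. by cofactor expansion or by noting that A is similar to its Jordan form J, which has the same characteristic polynomial as A) gives
  χ_A(x) = x^4 - 24*x^3 + 216*x^2 - 864*x + 1296
which factors as (x - 6)^4. The eigenvalues (with algebraic multiplicities) are λ = 6 with multiplicity 4.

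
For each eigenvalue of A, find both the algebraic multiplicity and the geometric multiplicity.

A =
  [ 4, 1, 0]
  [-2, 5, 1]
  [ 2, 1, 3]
λ = 4: alg = 3, geom = 1

Step 1 — factor the characteristic polynomial to read off the algebraic multiplicities:
  χ_A(x) = (x - 4)^3

Step 2 — compute geometric multiplicities via the rank-nullity identity g(λ) = n − rank(A − λI):
  rank(A − (4)·I) = 2, so dim ker(A − (4)·I) = n − 2 = 1

Summary:
  λ = 4: algebraic multiplicity = 3, geometric multiplicity = 1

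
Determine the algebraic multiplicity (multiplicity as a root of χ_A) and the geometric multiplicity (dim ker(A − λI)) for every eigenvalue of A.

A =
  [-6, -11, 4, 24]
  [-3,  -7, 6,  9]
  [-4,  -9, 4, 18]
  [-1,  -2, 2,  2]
λ = -4: alg = 1, geom = 1; λ = -1: alg = 3, geom = 1

Step 1 — factor the characteristic polynomial to read off the algebraic multiplicities:
  χ_A(x) = (x + 1)^3*(x + 4)

Step 2 — compute geometric multiplicities via the rank-nullity identity g(λ) = n − rank(A − λI):
  rank(A − (-4)·I) = 3, so dim ker(A − (-4)·I) = n − 3 = 1
  rank(A − (-1)·I) = 3, so dim ker(A − (-1)·I) = n − 3 = 1

Summary:
  λ = -4: algebraic multiplicity = 1, geometric multiplicity = 1
  λ = -1: algebraic multiplicity = 3, geometric multiplicity = 1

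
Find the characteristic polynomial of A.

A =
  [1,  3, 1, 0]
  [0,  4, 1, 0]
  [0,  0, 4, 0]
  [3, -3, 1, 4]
x^4 - 13*x^3 + 60*x^2 - 112*x + 64

Expanding det(x·I − A) (e.g. by cofactor expansion or by noting that A is similar to its Jordan form J, which has the same characteristic polynomial as A) gives
  χ_A(x) = x^4 - 13*x^3 + 60*x^2 - 112*x + 64
which factors as (x - 4)^3*(x - 1). The eigenvalues (with algebraic multiplicities) are λ = 1 with multiplicity 1, λ = 4 with multiplicity 3.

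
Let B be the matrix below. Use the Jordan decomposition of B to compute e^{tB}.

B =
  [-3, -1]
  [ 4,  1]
e^{tB} =
  [-2*t*exp(-t) + exp(-t), -t*exp(-t)]
  [4*t*exp(-t), 2*t*exp(-t) + exp(-t)]

Strategy: write B = P · J · P⁻¹ where J is a Jordan canonical form, so e^{tB} = P · e^{tJ} · P⁻¹, and e^{tJ} can be computed block-by-block.

B has Jordan form
J =
  [-1,  1]
  [ 0, -1]
(up to reordering of blocks).

Per-block formulas:
  For a 2×2 Jordan block J_2(-1): exp(t · J_2(-1)) = e^(-1t)·(I + t·N), where N is the 2×2 nilpotent shift.

After assembling e^{tJ} and conjugating by P, we get:

e^{tB} =
  [-2*t*exp(-t) + exp(-t), -t*exp(-t)]
  [4*t*exp(-t), 2*t*exp(-t) + exp(-t)]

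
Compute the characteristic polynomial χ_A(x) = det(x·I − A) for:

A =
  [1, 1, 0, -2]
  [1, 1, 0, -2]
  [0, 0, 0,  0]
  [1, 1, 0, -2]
x^4

Expanding det(x·I − A) (e.g. by cofactor expansion or by noting that A is similar to its Jordan form J, which has the same characteristic polynomial as A) gives
  χ_A(x) = x^4
which factors as x^4. The eigenvalues (with algebraic multiplicities) are λ = 0 with multiplicity 4.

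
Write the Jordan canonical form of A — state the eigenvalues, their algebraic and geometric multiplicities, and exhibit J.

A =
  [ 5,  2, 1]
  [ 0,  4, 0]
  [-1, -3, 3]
J_3(4)

The characteristic polynomial is
  det(x·I − A) = x^3 - 12*x^2 + 48*x - 64 = (x - 4)^3

Eigenvalues and multiplicities (the geometric multiplicity of λ is n − rank(A − λI), which equals the number of Jordan blocks for λ):
  λ = 4: algebraic multiplicity = 3, geometric multiplicity = 1

Determining the block sizes for each eigenvalue:
  λ = 4: one block (gm = 1), so the single block has size am = 3 → block sizes [3]

Assembling the blocks gives a Jordan form
J =
  [4, 1, 0]
  [0, 4, 1]
  [0, 0, 4]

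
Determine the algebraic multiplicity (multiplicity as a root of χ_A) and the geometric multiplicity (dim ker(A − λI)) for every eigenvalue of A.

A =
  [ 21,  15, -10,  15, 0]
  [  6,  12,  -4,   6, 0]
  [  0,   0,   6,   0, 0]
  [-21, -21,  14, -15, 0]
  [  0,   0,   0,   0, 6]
λ = 6: alg = 5, geom = 4

Step 1 — factor the characteristic polynomial to read off the algebraic multiplicities:
  χ_A(x) = (x - 6)^5

Step 2 — compute geometric multiplicities via the rank-nullity identity g(λ) = n − rank(A − λI):
  rank(A − (6)·I) = 1, so dim ker(A − (6)·I) = n − 1 = 4

Summary:
  λ = 6: algebraic multiplicity = 5, geometric multiplicity = 4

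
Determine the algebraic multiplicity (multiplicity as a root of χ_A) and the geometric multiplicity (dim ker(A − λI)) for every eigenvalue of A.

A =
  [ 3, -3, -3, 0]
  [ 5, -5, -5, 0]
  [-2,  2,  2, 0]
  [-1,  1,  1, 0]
λ = 0: alg = 4, geom = 3

Step 1 — factor the characteristic polynomial to read off the algebraic multiplicities:
  χ_A(x) = x^4

Step 2 — compute geometric multiplicities via the rank-nullity identity g(λ) = n − rank(A − λI):
  rank(A − (0)·I) = 1, so dim ker(A − (0)·I) = n − 1 = 3

Summary:
  λ = 0: algebraic multiplicity = 4, geometric multiplicity = 3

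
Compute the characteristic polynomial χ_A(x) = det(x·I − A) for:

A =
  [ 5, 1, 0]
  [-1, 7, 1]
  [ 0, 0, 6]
x^3 - 18*x^2 + 108*x - 216

Expanding det(x·I − A) (e.g. by cofactor expansion or by noting that A is similar to its Jordan form J, which has the same characteristic polynomial as A) gives
  χ_A(x) = x^3 - 18*x^2 + 108*x - 216
which factors as (x - 6)^3. The eigenvalues (with algebraic multiplicities) are λ = 6 with multiplicity 3.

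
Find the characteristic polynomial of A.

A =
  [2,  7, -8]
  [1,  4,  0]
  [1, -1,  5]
x^3 - 11*x^2 + 39*x - 45

Expanding det(x·I − A) (e.g. by cofactor expansion or by noting that A is similar to its Jordan form J, which has the same characteristic polynomial as A) gives
  χ_A(x) = x^3 - 11*x^2 + 39*x - 45
which factors as (x - 5)*(x - 3)^2. The eigenvalues (with algebraic multiplicities) are λ = 3 with multiplicity 2, λ = 5 with multiplicity 1.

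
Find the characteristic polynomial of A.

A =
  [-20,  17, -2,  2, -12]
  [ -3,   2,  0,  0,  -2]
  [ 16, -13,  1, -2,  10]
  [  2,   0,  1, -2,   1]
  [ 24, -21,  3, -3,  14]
x^5 + 5*x^4 + 10*x^3 + 10*x^2 + 5*x + 1

Expanding det(x·I − A) (e.g. by cofactor expansion or by noting that A is similar to its Jordan form J, which has the same characteristic polynomial as A) gives
  χ_A(x) = x^5 + 5*x^4 + 10*x^3 + 10*x^2 + 5*x + 1
which factors as (x + 1)^5. The eigenvalues (with algebraic multiplicities) are λ = -1 with multiplicity 5.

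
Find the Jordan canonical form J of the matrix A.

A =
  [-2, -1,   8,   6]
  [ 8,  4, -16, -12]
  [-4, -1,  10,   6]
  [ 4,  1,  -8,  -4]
J_2(2) ⊕ J_1(2) ⊕ J_1(2)

The characteristic polynomial is
  det(x·I − A) = x^4 - 8*x^3 + 24*x^2 - 32*x + 16 = (x - 2)^4

Eigenvalues and multiplicities (the geometric multiplicity of λ is n − rank(A − λI), which equals the number of Jordan blocks for λ):
  λ = 2: algebraic multiplicity = 4, geometric multiplicity = 3

Determining the block sizes for each eigenvalue:
  λ = 2: 3 blocks summing to 4 forces exactly one block of size 2 and the rest size 1 → block sizes [2, 1, 1]

Assembling the blocks gives a Jordan form
J =
  [2, 1, 0, 0]
  [0, 2, 0, 0]
  [0, 0, 2, 0]
  [0, 0, 0, 2]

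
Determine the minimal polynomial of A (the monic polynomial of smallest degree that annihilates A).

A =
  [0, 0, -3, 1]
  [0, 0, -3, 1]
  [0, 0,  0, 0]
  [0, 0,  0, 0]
x^2

The characteristic polynomial is χ_A(x) = x^4, so the eigenvalues are known. The minimal polynomial is
  m_A(x) = Π_λ (x − λ)^{k_λ}
where k_λ is the size of the *largest* Jordan block for λ (equivalently, the smallest k with (A − λI)^k v = 0 for every generalised eigenvector v of λ).

  λ = 0: largest Jordan block has size 2, contributing (x − 0)^2

So m_A(x) = x^2 = x^2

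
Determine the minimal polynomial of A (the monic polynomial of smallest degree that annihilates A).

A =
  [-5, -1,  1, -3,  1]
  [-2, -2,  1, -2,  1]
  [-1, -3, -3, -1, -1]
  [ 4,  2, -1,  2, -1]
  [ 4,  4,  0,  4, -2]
x^3 + 6*x^2 + 12*x + 8

The characteristic polynomial is χ_A(x) = (x + 2)^5, so the eigenvalues are known. The minimal polynomial is
  m_A(x) = Π_λ (x − λ)^{k_λ}
where k_λ is the size of the *largest* Jordan block for λ (equivalently, the smallest k with (A − λI)^k v = 0 for every generalised eigenvector v of λ).

  λ = -2: largest Jordan block has size 3, contributing (x + 2)^3

So m_A(x) = (x + 2)^3 = x^3 + 6*x^2 + 12*x + 8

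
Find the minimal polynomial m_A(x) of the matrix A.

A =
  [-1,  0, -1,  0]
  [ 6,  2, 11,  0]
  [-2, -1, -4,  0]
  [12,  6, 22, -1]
x^3 + 3*x^2 + 3*x + 1

The characteristic polynomial is χ_A(x) = (x + 1)^4, so the eigenvalues are known. The minimal polynomial is
  m_A(x) = Π_λ (x − λ)^{k_λ}
where k_λ is the size of the *largest* Jordan block for λ (equivalently, the smallest k with (A − λI)^k v = 0 for every generalised eigenvector v of λ).

  λ = -1: largest Jordan block has size 3, contributing (x + 1)^3

So m_A(x) = (x + 1)^3 = x^3 + 3*x^2 + 3*x + 1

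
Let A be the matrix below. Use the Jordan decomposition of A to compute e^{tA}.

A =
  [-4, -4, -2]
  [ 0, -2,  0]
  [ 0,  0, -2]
e^{tA} =
  [exp(-4*t), -2*exp(-2*t) + 2*exp(-4*t), -exp(-2*t) + exp(-4*t)]
  [0, exp(-2*t), 0]
  [0, 0, exp(-2*t)]

Strategy: write A = P · J · P⁻¹ where J is a Jordan canonical form, so e^{tA} = P · e^{tJ} · P⁻¹, and e^{tJ} can be computed block-by-block.

A has Jordan form
J =
  [-4,  0,  0]
  [ 0, -2,  0]
  [ 0,  0, -2]
(up to reordering of blocks).

Per-block formulas:
  For a 1×1 block at λ = -2: exp(t · [-2]) = [e^(-2t)].
  For a 1×1 block at λ = -4: exp(t · [-4]) = [e^(-4t)].

After assembling e^{tJ} and conjugating by P, we get:

e^{tA} =
  [exp(-4*t), -2*exp(-2*t) + 2*exp(-4*t), -exp(-2*t) + exp(-4*t)]
  [0, exp(-2*t), 0]
  [0, 0, exp(-2*t)]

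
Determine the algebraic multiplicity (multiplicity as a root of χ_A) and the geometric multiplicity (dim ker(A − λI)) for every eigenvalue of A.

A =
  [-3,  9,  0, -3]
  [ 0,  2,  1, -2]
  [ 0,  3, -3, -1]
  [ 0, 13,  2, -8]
λ = -3: alg = 4, geom = 2

Step 1 — factor the characteristic polynomial to read off the algebraic multiplicities:
  χ_A(x) = (x + 3)^4

Step 2 — compute geometric multiplicities via the rank-nullity identity g(λ) = n − rank(A − λI):
  rank(A − (-3)·I) = 2, so dim ker(A − (-3)·I) = n − 2 = 2

Summary:
  λ = -3: algebraic multiplicity = 4, geometric multiplicity = 2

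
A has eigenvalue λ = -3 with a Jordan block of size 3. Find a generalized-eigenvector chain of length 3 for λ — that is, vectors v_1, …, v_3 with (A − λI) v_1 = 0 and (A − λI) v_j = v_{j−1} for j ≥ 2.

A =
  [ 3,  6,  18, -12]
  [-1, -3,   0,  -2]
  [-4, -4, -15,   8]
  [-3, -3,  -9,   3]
A Jordan chain for λ = -3 of length 3:
v_1 = (-6, 0, 4, 3)ᵀ
v_2 = (6, -1, -4, -3)ᵀ
v_3 = (1, 0, 0, 0)ᵀ

Let N = A − (-3)·I. We want v_3 with N^3 v_3 = 0 but N^2 v_3 ≠ 0; then v_{j-1} := N · v_j for j = 3, …, 2.

Pick v_3 = (1, 0, 0, 0)ᵀ.
Then v_2 = N · v_3 = (6, -1, -4, -3)ᵀ.
Then v_1 = N · v_2 = (-6, 0, 4, 3)ᵀ.

Sanity check: (A − (-3)·I) v_1 = (0, 0, 0, 0)ᵀ = 0. ✓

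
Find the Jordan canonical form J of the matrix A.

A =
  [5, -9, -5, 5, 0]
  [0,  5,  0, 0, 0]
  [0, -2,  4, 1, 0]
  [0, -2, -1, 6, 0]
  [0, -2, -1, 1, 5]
J_2(5) ⊕ J_2(5) ⊕ J_1(5)

The characteristic polynomial is
  det(x·I − A) = x^5 - 25*x^4 + 250*x^3 - 1250*x^2 + 3125*x - 3125 = (x - 5)^5

Eigenvalues and multiplicities (the geometric multiplicity of λ is n − rank(A − λI), which equals the number of Jordan blocks for λ):
  λ = 5: algebraic multiplicity = 5, geometric multiplicity = 3

Determining the block sizes for each eigenvalue:
  λ = 5: with am = 5 and gm = 3, the partition is not yet determined (e.g. several partitions of 5 into 3 parts exist). Let N = A − (5)·I. Computing rank(N^1) = 2, rank(N^2) = 0; the number of blocks of size ≥ j is rank(N^{j−1}) − rank(N^j), giving [3, 2]. So we have 2 block(s) of size 2, 1 block(s) of size 1 → block sizes [2, 2, 1]

Assembling the blocks gives a Jordan form
J =
  [5, 1, 0, 0, 0]
  [0, 5, 0, 0, 0]
  [0, 0, 5, 1, 0]
  [0, 0, 0, 5, 0]
  [0, 0, 0, 0, 5]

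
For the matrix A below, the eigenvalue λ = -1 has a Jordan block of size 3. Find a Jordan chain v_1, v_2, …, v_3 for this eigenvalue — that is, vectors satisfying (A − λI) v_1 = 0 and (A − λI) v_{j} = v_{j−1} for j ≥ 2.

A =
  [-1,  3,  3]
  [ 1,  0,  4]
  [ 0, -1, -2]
A Jordan chain for λ = -1 of length 3:
v_1 = (3, 1, -1)ᵀ
v_2 = (0, 1, 0)ᵀ
v_3 = (1, 0, 0)ᵀ

Let N = A − (-1)·I. We want v_3 with N^3 v_3 = 0 but N^2 v_3 ≠ 0; then v_{j-1} := N · v_j for j = 3, …, 2.

Pick v_3 = (1, 0, 0)ᵀ.
Then v_2 = N · v_3 = (0, 1, 0)ᵀ.
Then v_1 = N · v_2 = (3, 1, -1)ᵀ.

Sanity check: (A − (-1)·I) v_1 = (0, 0, 0)ᵀ = 0. ✓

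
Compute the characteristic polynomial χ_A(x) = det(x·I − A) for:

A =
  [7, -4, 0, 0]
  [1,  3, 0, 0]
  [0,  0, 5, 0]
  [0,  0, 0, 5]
x^4 - 20*x^3 + 150*x^2 - 500*x + 625

Expanding det(x·I − A) (e.g. by cofactor expansion or by noting that A is similar to its Jordan form J, which has the same characteristic polynomial as A) gives
  χ_A(x) = x^4 - 20*x^3 + 150*x^2 - 500*x + 625
which factors as (x - 5)^4. The eigenvalues (with algebraic multiplicities) are λ = 5 with multiplicity 4.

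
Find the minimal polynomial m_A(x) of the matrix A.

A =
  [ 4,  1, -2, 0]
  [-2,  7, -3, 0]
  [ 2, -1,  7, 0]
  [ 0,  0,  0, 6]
x^3 - 18*x^2 + 108*x - 216

The characteristic polynomial is χ_A(x) = (x - 6)^4, so the eigenvalues are known. The minimal polynomial is
  m_A(x) = Π_λ (x − λ)^{k_λ}
where k_λ is the size of the *largest* Jordan block for λ (equivalently, the smallest k with (A − λI)^k v = 0 for every generalised eigenvector v of λ).

  λ = 6: largest Jordan block has size 3, contributing (x − 6)^3

So m_A(x) = (x - 6)^3 = x^3 - 18*x^2 + 108*x - 216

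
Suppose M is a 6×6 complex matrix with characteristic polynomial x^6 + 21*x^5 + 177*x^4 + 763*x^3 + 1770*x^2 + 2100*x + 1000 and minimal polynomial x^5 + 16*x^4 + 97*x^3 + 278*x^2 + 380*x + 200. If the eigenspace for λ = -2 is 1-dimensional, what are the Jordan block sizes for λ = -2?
Block sizes for λ = -2: [3]

Step 1 — from the characteristic polynomial, algebraic multiplicity of λ = -2 is 3. From dim ker(M − (-2)·I) = 1, there are exactly 1 Jordan blocks for λ = -2.
Step 2 — from the minimal polynomial, the factor (x + 2)^3 tells us the largest block for λ = -2 has size 3.
Step 3 — with total size 3, 1 blocks, and largest block 3, the block sizes (in nonincreasing order) are [3].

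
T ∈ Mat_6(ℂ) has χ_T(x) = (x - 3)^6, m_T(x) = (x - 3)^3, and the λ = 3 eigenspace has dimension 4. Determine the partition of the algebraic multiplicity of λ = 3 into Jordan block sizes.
Block sizes for λ = 3: [3, 1, 1, 1]

Step 1 — from the characteristic polynomial, algebraic multiplicity of λ = 3 is 6. From dim ker(T − (3)·I) = 4, there are exactly 4 Jordan blocks for λ = 3.
Step 2 — from the minimal polynomial, the factor (x − 3)^3 tells us the largest block for λ = 3 has size 3.
Step 3 — with total size 6, 4 blocks, and largest block 3, the block sizes (in nonincreasing order) are [3, 1, 1, 1].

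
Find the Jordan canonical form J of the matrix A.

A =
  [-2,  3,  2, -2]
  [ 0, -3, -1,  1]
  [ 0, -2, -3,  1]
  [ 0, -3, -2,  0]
J_3(-2) ⊕ J_1(-2)

The characteristic polynomial is
  det(x·I − A) = x^4 + 8*x^3 + 24*x^2 + 32*x + 16 = (x + 2)^4

Eigenvalues and multiplicities (the geometric multiplicity of λ is n − rank(A − λI), which equals the number of Jordan blocks for λ):
  λ = -2: algebraic multiplicity = 4, geometric multiplicity = 2

Determining the block sizes for each eigenvalue:
  λ = -2: with am = 4 and gm = 2, the partition is not yet determined (e.g. several partitions of 4 into 2 parts exist). Let N = A − (-2)·I. Computing rank(N^1) = 2, rank(N^2) = 1, rank(N^3) = 0; the number of blocks of size ≥ j is rank(N^{j−1}) − rank(N^j), giving [2, 1, 1]. So we have 1 block(s) of size 3, 1 block(s) of size 1 → block sizes [3, 1]

Assembling the blocks gives a Jordan form
J =
  [-2,  1,  0,  0]
  [ 0, -2,  1,  0]
  [ 0,  0, -2,  0]
  [ 0,  0,  0, -2]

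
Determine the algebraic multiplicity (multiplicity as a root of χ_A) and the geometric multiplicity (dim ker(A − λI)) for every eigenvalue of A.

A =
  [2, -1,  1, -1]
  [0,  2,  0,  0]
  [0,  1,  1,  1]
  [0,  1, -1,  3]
λ = 2: alg = 4, geom = 3

Step 1 — factor the characteristic polynomial to read off the algebraic multiplicities:
  χ_A(x) = (x - 2)^4

Step 2 — compute geometric multiplicities via the rank-nullity identity g(λ) = n − rank(A − λI):
  rank(A − (2)·I) = 1, so dim ker(A − (2)·I) = n − 1 = 3

Summary:
  λ = 2: algebraic multiplicity = 4, geometric multiplicity = 3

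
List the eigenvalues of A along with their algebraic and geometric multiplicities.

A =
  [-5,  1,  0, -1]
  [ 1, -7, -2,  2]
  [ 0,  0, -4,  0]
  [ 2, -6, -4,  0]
λ = -4: alg = 4, geom = 2

Step 1 — factor the characteristic polynomial to read off the algebraic multiplicities:
  χ_A(x) = (x + 4)^4

Step 2 — compute geometric multiplicities via the rank-nullity identity g(λ) = n − rank(A − λI):
  rank(A − (-4)·I) = 2, so dim ker(A − (-4)·I) = n − 2 = 2

Summary:
  λ = -4: algebraic multiplicity = 4, geometric multiplicity = 2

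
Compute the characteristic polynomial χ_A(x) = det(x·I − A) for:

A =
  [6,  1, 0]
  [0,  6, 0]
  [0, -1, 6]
x^3 - 18*x^2 + 108*x - 216

Expanding det(x·I − A) (e.g. by cofactor expansion or by noting that A is similar to its Jordan form J, which has the same characteristic polynomial as A) gives
  χ_A(x) = x^3 - 18*x^2 + 108*x - 216
which factors as (x - 6)^3. The eigenvalues (with algebraic multiplicities) are λ = 6 with multiplicity 3.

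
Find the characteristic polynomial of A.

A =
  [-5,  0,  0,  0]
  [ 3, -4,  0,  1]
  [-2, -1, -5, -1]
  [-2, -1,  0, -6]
x^4 + 20*x^3 + 150*x^2 + 500*x + 625

Expanding det(x·I − A) (e.g. by cofactor expansion or by noting that A is similar to its Jordan form J, which has the same characteristic polynomial as A) gives
  χ_A(x) = x^4 + 20*x^3 + 150*x^2 + 500*x + 625
which factors as (x + 5)^4. The eigenvalues (with algebraic multiplicities) are λ = -5 with multiplicity 4.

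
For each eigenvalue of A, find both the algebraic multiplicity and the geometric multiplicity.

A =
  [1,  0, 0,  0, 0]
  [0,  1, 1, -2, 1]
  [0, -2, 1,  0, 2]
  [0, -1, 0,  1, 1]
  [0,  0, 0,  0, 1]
λ = 1: alg = 5, geom = 3

Step 1 — factor the characteristic polynomial to read off the algebraic multiplicities:
  χ_A(x) = (x - 1)^5

Step 2 — compute geometric multiplicities via the rank-nullity identity g(λ) = n − rank(A − λI):
  rank(A − (1)·I) = 2, so dim ker(A − (1)·I) = n − 2 = 3

Summary:
  λ = 1: algebraic multiplicity = 5, geometric multiplicity = 3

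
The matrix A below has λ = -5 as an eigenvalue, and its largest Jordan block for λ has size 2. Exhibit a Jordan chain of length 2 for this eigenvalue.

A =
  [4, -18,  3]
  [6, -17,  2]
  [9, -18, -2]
A Jordan chain for λ = -5 of length 2:
v_1 = (9, 6, 9)ᵀ
v_2 = (1, 0, 0)ᵀ

Let N = A − (-5)·I. We want v_2 with N^2 v_2 = 0 but N^1 v_2 ≠ 0; then v_{j-1} := N · v_j for j = 2, …, 2.

Pick v_2 = (1, 0, 0)ᵀ.
Then v_1 = N · v_2 = (9, 6, 9)ᵀ.

Sanity check: (A − (-5)·I) v_1 = (0, 0, 0)ᵀ = 0. ✓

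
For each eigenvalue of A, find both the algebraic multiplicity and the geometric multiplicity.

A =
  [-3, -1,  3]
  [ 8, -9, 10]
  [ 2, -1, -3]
λ = -5: alg = 3, geom = 1

Step 1 — factor the characteristic polynomial to read off the algebraic multiplicities:
  χ_A(x) = (x + 5)^3

Step 2 — compute geometric multiplicities via the rank-nullity identity g(λ) = n − rank(A − λI):
  rank(A − (-5)·I) = 2, so dim ker(A − (-5)·I) = n − 2 = 1

Summary:
  λ = -5: algebraic multiplicity = 3, geometric multiplicity = 1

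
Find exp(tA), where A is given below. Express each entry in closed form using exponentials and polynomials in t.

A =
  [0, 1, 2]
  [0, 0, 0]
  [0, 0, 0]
e^{tA} =
  [1, t, 2*t]
  [0, 1, 0]
  [0, 0, 1]

Strategy: write A = P · J · P⁻¹ where J is a Jordan canonical form, so e^{tA} = P · e^{tJ} · P⁻¹, and e^{tJ} can be computed block-by-block.

A has Jordan form
J =
  [0, 1, 0]
  [0, 0, 0]
  [0, 0, 0]
(up to reordering of blocks).

Per-block formulas:
  For a 1×1 block at λ = 0: exp(t · [0]) = [e^(0t)].
  For a 2×2 Jordan block J_2(0): exp(t · J_2(0)) = e^(0t)·(I + t·N), where N is the 2×2 nilpotent shift.

After assembling e^{tJ} and conjugating by P, we get:

e^{tA} =
  [1, t, 2*t]
  [0, 1, 0]
  [0, 0, 1]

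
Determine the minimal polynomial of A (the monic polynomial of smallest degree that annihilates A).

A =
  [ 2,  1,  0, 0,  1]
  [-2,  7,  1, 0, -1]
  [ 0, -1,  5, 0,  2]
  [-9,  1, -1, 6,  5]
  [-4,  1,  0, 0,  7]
x^5 - 27*x^4 + 291*x^3 - 1565*x^2 + 4200*x - 4500

The characteristic polynomial is χ_A(x) = (x - 6)^2*(x - 5)^3, so the eigenvalues are known. The minimal polynomial is
  m_A(x) = Π_λ (x − λ)^{k_λ}
where k_λ is the size of the *largest* Jordan block for λ (equivalently, the smallest k with (A − λI)^k v = 0 for every generalised eigenvector v of λ).

  λ = 5: largest Jordan block has size 3, contributing (x − 5)^3
  λ = 6: largest Jordan block has size 2, contributing (x − 6)^2

So m_A(x) = (x - 6)^2*(x - 5)^3 = x^5 - 27*x^4 + 291*x^3 - 1565*x^2 + 4200*x - 4500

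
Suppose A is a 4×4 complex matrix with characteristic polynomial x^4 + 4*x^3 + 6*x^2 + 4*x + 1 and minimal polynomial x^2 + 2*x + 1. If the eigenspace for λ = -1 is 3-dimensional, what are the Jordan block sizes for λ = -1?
Block sizes for λ = -1: [2, 1, 1]

Step 1 — from the characteristic polynomial, algebraic multiplicity of λ = -1 is 4. From dim ker(A − (-1)·I) = 3, there are exactly 3 Jordan blocks for λ = -1.
Step 2 — from the minimal polynomial, the factor (x + 1)^2 tells us the largest block for λ = -1 has size 2.
Step 3 — with total size 4, 3 blocks, and largest block 2, the block sizes (in nonincreasing order) are [2, 1, 1].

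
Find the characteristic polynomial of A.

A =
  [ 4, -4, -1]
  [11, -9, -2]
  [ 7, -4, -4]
x^3 + 9*x^2 + 27*x + 27

Expanding det(x·I − A) (e.g. by cofactor expansion or by noting that A is similar to its Jordan form J, which has the same characteristic polynomial as A) gives
  χ_A(x) = x^3 + 9*x^2 + 27*x + 27
which factors as (x + 3)^3. The eigenvalues (with algebraic multiplicities) are λ = -3 with multiplicity 3.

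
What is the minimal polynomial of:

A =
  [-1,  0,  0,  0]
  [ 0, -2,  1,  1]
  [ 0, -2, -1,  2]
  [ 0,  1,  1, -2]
x^3 + 5*x^2 + 7*x + 3

The characteristic polynomial is χ_A(x) = (x + 1)^3*(x + 3), so the eigenvalues are known. The minimal polynomial is
  m_A(x) = Π_λ (x − λ)^{k_λ}
where k_λ is the size of the *largest* Jordan block for λ (equivalently, the smallest k with (A − λI)^k v = 0 for every generalised eigenvector v of λ).

  λ = -3: largest Jordan block has size 1, contributing (x + 3)
  λ = -1: largest Jordan block has size 2, contributing (x + 1)^2

So m_A(x) = (x + 1)^2*(x + 3) = x^3 + 5*x^2 + 7*x + 3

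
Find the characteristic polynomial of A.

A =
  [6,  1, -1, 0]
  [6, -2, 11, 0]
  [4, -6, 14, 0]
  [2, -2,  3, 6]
x^4 - 24*x^3 + 216*x^2 - 864*x + 1296

Expanding det(x·I − A) (e.g. by cofactor expansion or by noting that A is similar to its Jordan form J, which has the same characteristic polynomial as A) gives
  χ_A(x) = x^4 - 24*x^3 + 216*x^2 - 864*x + 1296
which factors as (x - 6)^4. The eigenvalues (with algebraic multiplicities) are λ = 6 with multiplicity 4.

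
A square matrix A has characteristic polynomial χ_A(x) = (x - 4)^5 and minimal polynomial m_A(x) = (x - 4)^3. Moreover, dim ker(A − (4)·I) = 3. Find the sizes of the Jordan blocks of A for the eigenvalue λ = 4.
Block sizes for λ = 4: [3, 1, 1]

Step 1 — from the characteristic polynomial, algebraic multiplicity of λ = 4 is 5. From dim ker(A − (4)·I) = 3, there are exactly 3 Jordan blocks for λ = 4.
Step 2 — from the minimal polynomial, the factor (x − 4)^3 tells us the largest block for λ = 4 has size 3.
Step 3 — with total size 5, 3 blocks, and largest block 3, the block sizes (in nonincreasing order) are [3, 1, 1].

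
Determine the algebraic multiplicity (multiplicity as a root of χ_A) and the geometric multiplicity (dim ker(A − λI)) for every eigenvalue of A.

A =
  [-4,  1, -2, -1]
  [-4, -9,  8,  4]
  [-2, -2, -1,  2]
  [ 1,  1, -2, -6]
λ = -5: alg = 4, geom = 3

Step 1 — factor the characteristic polynomial to read off the algebraic multiplicities:
  χ_A(x) = (x + 5)^4

Step 2 — compute geometric multiplicities via the rank-nullity identity g(λ) = n − rank(A − λI):
  rank(A − (-5)·I) = 1, so dim ker(A − (-5)·I) = n − 1 = 3

Summary:
  λ = -5: algebraic multiplicity = 4, geometric multiplicity = 3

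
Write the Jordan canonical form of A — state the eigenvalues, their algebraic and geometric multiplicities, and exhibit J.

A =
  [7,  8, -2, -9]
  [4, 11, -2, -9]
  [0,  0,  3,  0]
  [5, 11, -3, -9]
J_3(3) ⊕ J_1(3)

The characteristic polynomial is
  det(x·I − A) = x^4 - 12*x^3 + 54*x^2 - 108*x + 81 = (x - 3)^4

Eigenvalues and multiplicities (the geometric multiplicity of λ is n − rank(A − λI), which equals the number of Jordan blocks for λ):
  λ = 3: algebraic multiplicity = 4, geometric multiplicity = 2

Determining the block sizes for each eigenvalue:
  λ = 3: with am = 4 and gm = 2, the partition is not yet determined (e.g. several partitions of 4 into 2 parts exist). Let N = A − (3)·I. Computing rank(N^1) = 2, rank(N^2) = 1, rank(N^3) = 0; the number of blocks of size ≥ j is rank(N^{j−1}) − rank(N^j), giving [2, 1, 1]. So we have 1 block(s) of size 3, 1 block(s) of size 1 → block sizes [3, 1]

Assembling the blocks gives a Jordan form
J =
  [3, 1, 0, 0]
  [0, 3, 1, 0]
  [0, 0, 3, 0]
  [0, 0, 0, 3]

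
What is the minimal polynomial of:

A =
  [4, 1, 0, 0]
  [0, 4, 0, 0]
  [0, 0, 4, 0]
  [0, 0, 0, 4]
x^2 - 8*x + 16

The characteristic polynomial is χ_A(x) = (x - 4)^4, so the eigenvalues are known. The minimal polynomial is
  m_A(x) = Π_λ (x − λ)^{k_λ}
where k_λ is the size of the *largest* Jordan block for λ (equivalently, the smallest k with (A − λI)^k v = 0 for every generalised eigenvector v of λ).

  λ = 4: largest Jordan block has size 2, contributing (x − 4)^2

So m_A(x) = (x - 4)^2 = x^2 - 8*x + 16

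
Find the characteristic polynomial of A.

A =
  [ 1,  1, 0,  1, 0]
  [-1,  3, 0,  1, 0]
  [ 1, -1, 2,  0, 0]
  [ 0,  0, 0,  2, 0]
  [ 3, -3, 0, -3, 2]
x^5 - 10*x^4 + 40*x^3 - 80*x^2 + 80*x - 32

Expanding det(x·I − A) (e.g. by cofactor expansion or by noting that A is similar to its Jordan form J, which has the same characteristic polynomial as A) gives
  χ_A(x) = x^5 - 10*x^4 + 40*x^3 - 80*x^2 + 80*x - 32
which factors as (x - 2)^5. The eigenvalues (with algebraic multiplicities) are λ = 2 with multiplicity 5.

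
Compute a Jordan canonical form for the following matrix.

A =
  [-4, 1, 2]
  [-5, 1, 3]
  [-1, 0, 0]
J_3(-1)

The characteristic polynomial is
  det(x·I − A) = x^3 + 3*x^2 + 3*x + 1 = (x + 1)^3

Eigenvalues and multiplicities (the geometric multiplicity of λ is n − rank(A − λI), which equals the number of Jordan blocks for λ):
  λ = -1: algebraic multiplicity = 3, geometric multiplicity = 1

Determining the block sizes for each eigenvalue:
  λ = -1: one block (gm = 1), so the single block has size am = 3 → block sizes [3]

Assembling the blocks gives a Jordan form
J =
  [-1,  1,  0]
  [ 0, -1,  1]
  [ 0,  0, -1]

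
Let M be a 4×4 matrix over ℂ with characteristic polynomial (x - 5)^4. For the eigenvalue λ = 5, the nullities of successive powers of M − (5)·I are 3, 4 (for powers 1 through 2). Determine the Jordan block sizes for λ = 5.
Block sizes for λ = 5: [2, 1, 1]

From the dimensions of kernels of powers, the number of Jordan blocks of size at least j is d_j − d_{j−1} where d_j = dim ker(N^j) (with d_0 = 0). Computing the differences gives [3, 1].
The number of blocks of size exactly k is (#blocks of size ≥ k) − (#blocks of size ≥ k + 1), so the partition is: 2 block(s) of size 1, 1 block(s) of size 2.
In nonincreasing order the block sizes are [2, 1, 1].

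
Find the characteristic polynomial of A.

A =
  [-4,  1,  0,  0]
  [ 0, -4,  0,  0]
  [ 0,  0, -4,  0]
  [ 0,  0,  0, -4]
x^4 + 16*x^3 + 96*x^2 + 256*x + 256

Expanding det(x·I − A) (e.g. by cofactor expansion or by noting that A is similar to its Jordan form J, which has the same characteristic polynomial as A) gives
  χ_A(x) = x^4 + 16*x^3 + 96*x^2 + 256*x + 256
which factors as (x + 4)^4. The eigenvalues (with algebraic multiplicities) are λ = -4 with multiplicity 4.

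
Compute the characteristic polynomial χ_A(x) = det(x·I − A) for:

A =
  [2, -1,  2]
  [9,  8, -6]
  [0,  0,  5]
x^3 - 15*x^2 + 75*x - 125

Expanding det(x·I − A) (e.g. by cofactor expansion or by noting that A is similar to its Jordan form J, which has the same characteristic polynomial as A) gives
  χ_A(x) = x^3 - 15*x^2 + 75*x - 125
which factors as (x - 5)^3. The eigenvalues (with algebraic multiplicities) are λ = 5 with multiplicity 3.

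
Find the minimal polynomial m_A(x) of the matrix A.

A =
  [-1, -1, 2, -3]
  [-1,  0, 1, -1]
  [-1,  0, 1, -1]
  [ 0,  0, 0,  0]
x^3

The characteristic polynomial is χ_A(x) = x^4, so the eigenvalues are known. The minimal polynomial is
  m_A(x) = Π_λ (x − λ)^{k_λ}
where k_λ is the size of the *largest* Jordan block for λ (equivalently, the smallest k with (A − λI)^k v = 0 for every generalised eigenvector v of λ).

  λ = 0: largest Jordan block has size 3, contributing (x − 0)^3

So m_A(x) = x^3 = x^3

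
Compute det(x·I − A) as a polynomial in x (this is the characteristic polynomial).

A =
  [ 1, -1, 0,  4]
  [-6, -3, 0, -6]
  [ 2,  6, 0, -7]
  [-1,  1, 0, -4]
x^4 + 6*x^3 + 9*x^2

Expanding det(x·I − A) (e.g. by cofactor expansion or by noting that A is similar to its Jordan form J, which has the same characteristic polynomial as A) gives
  χ_A(x) = x^4 + 6*x^3 + 9*x^2
which factors as x^2*(x + 3)^2. The eigenvalues (with algebraic multiplicities) are λ = -3 with multiplicity 2, λ = 0 with multiplicity 2.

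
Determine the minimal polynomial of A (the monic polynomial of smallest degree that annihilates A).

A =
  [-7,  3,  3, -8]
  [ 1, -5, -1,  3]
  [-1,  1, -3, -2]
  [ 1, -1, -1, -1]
x^3 + 12*x^2 + 48*x + 64

The characteristic polynomial is χ_A(x) = (x + 4)^4, so the eigenvalues are known. The minimal polynomial is
  m_A(x) = Π_λ (x − λ)^{k_λ}
where k_λ is the size of the *largest* Jordan block for λ (equivalently, the smallest k with (A − λI)^k v = 0 for every generalised eigenvector v of λ).

  λ = -4: largest Jordan block has size 3, contributing (x + 4)^3

So m_A(x) = (x + 4)^3 = x^3 + 12*x^2 + 48*x + 64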